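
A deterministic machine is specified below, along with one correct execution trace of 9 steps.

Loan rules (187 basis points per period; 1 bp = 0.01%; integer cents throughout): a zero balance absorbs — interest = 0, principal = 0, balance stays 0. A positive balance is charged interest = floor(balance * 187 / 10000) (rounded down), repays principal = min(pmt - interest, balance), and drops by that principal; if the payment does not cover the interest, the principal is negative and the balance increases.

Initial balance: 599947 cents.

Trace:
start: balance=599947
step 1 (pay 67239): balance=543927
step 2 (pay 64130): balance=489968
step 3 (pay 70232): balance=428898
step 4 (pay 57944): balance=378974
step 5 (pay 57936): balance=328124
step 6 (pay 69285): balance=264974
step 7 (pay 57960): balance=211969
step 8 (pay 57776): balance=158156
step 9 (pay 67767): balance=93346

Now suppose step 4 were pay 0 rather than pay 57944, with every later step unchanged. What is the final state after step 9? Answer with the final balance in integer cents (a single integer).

156915

(re-executing from step 4 with the substitution; state before step 4: balance=428898)
step 4 (pay 0): balance=436918
step 5 (pay 57936): balance=387152
step 6 (pay 69285): balance=325106
step 7 (pay 57960): balance=273225
step 8 (pay 57776): balance=220558
step 9 (pay 67767): balance=156915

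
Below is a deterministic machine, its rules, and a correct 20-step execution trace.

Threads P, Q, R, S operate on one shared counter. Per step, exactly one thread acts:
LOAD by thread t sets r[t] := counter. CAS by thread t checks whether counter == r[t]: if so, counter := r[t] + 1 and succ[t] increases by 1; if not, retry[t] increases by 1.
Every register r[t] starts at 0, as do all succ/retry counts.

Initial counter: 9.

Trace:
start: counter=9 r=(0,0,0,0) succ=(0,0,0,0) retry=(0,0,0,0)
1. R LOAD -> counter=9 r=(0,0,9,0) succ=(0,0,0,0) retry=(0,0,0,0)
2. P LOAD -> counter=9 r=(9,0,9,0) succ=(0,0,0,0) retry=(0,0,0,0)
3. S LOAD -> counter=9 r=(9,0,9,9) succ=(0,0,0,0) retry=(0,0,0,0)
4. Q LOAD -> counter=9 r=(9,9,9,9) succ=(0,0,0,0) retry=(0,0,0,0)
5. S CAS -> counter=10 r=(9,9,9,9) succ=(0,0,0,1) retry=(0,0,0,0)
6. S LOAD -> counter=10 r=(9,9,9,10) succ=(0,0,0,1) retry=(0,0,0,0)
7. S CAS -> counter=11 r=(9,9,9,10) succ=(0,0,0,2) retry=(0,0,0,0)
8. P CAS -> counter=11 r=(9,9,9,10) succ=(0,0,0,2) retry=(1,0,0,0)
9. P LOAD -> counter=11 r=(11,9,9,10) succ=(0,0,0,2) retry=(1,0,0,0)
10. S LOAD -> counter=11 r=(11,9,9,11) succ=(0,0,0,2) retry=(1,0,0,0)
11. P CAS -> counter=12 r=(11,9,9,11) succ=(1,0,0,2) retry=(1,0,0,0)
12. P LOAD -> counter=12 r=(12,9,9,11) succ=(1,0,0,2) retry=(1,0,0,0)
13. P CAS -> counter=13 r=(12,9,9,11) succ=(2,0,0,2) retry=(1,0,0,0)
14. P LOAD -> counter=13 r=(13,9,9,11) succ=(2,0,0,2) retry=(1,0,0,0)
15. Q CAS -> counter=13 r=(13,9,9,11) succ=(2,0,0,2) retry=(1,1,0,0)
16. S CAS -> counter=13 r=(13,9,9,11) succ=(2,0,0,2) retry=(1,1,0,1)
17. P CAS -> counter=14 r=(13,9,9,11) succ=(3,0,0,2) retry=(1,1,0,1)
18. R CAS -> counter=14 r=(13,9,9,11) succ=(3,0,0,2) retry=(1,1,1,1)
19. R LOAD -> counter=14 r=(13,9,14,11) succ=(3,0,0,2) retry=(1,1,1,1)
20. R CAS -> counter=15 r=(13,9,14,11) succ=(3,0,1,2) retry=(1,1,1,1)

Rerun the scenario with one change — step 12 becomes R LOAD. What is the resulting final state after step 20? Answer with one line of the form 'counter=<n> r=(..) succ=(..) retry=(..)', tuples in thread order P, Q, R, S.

(re-executing from step 12 with the substitution; state before step 12: counter=12 r=(11,9,9,11) succ=(1,0,0,2) retry=(1,0,0,0))
12. R LOAD -> counter=12 r=(11,9,12,11) succ=(1,0,0,2) retry=(1,0,0,0)
13. P CAS -> counter=12 r=(11,9,12,11) succ=(1,0,0,2) retry=(2,0,0,0)
14. P LOAD -> counter=12 r=(12,9,12,11) succ=(1,0,0,2) retry=(2,0,0,0)
15. Q CAS -> counter=12 r=(12,9,12,11) succ=(1,0,0,2) retry=(2,1,0,0)
16. S CAS -> counter=12 r=(12,9,12,11) succ=(1,0,0,2) retry=(2,1,0,1)
17. P CAS -> counter=13 r=(12,9,12,11) succ=(2,0,0,2) retry=(2,1,0,1)
18. R CAS -> counter=13 r=(12,9,12,11) succ=(2,0,0,2) retry=(2,1,1,1)
19. R LOAD -> counter=13 r=(12,9,13,11) succ=(2,0,0,2) retry=(2,1,1,1)
20. R CAS -> counter=14 r=(12,9,13,11) succ=(2,0,1,2) retry=(2,1,1,1)

counter=14 r=(12,9,13,11) succ=(2,0,1,2) retry=(2,1,1,1)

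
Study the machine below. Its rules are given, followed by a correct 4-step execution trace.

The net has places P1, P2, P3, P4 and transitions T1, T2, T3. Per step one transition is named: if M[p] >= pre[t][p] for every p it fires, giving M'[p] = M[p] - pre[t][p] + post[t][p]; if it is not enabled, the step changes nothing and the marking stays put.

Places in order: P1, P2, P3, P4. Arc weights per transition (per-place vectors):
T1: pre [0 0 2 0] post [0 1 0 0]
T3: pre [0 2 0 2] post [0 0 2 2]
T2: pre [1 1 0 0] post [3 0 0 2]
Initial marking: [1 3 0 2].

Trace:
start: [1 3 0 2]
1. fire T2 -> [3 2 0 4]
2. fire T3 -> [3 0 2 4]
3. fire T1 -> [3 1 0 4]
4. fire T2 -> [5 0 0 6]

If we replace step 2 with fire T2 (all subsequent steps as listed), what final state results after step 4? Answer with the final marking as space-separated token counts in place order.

(re-executing from step 2 with the substitution; state before step 2: [3 2 0 4])
2. fire T2 -> [5 1 0 6]
3. fire T1 -> [5 1 0 6]
4. fire T2 -> [7 0 0 8]

7 0 0 8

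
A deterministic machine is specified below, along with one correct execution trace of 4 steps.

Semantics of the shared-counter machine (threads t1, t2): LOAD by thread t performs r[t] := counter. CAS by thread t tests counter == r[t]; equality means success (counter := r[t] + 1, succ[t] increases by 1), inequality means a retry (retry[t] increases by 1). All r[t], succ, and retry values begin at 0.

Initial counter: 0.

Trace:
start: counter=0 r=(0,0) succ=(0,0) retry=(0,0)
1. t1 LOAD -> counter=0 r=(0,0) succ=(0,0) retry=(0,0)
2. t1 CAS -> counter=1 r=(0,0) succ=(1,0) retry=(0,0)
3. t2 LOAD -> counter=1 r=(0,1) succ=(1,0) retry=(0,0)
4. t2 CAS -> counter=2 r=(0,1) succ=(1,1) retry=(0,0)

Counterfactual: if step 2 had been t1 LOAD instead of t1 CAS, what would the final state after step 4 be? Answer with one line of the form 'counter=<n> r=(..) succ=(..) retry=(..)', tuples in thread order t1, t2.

(re-executing from step 2 with the substitution; state before step 2: counter=0 r=(0,0) succ=(0,0) retry=(0,0))
2. t1 LOAD -> counter=0 r=(0,0) succ=(0,0) retry=(0,0)
3. t2 LOAD -> counter=0 r=(0,0) succ=(0,0) retry=(0,0)
4. t2 CAS -> counter=1 r=(0,0) succ=(0,1) retry=(0,0)

counter=1 r=(0,0) succ=(0,1) retry=(0,0)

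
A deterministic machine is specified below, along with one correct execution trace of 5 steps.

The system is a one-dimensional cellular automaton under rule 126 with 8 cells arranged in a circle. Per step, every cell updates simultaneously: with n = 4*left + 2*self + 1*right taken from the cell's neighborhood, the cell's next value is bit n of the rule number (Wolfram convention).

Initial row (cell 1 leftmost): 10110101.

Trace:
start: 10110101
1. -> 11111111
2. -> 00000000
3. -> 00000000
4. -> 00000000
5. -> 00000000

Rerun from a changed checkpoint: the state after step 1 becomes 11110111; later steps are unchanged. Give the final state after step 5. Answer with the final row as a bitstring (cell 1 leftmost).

11000001

state after step 1 := 11110111
2. -> 00011100
3. -> 00110110
4. -> 01111111
5. -> 11000001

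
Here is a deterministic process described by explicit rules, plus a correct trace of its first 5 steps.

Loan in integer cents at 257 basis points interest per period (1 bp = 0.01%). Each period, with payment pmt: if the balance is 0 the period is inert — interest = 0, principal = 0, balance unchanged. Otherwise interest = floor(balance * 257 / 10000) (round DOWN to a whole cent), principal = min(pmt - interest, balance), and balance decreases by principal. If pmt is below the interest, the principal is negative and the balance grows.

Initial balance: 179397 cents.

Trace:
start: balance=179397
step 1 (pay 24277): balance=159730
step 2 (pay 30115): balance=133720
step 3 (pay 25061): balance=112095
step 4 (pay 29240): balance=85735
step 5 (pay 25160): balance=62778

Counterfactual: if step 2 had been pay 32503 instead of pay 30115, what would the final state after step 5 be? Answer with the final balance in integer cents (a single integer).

(re-executing from step 2 with the substitution; state before step 2: balance=159730)
step 2 (pay 32503): balance=131332
step 3 (pay 25061): balance=109646
step 4 (pay 29240): balance=83223
step 5 (pay 25160): balance=60201

60201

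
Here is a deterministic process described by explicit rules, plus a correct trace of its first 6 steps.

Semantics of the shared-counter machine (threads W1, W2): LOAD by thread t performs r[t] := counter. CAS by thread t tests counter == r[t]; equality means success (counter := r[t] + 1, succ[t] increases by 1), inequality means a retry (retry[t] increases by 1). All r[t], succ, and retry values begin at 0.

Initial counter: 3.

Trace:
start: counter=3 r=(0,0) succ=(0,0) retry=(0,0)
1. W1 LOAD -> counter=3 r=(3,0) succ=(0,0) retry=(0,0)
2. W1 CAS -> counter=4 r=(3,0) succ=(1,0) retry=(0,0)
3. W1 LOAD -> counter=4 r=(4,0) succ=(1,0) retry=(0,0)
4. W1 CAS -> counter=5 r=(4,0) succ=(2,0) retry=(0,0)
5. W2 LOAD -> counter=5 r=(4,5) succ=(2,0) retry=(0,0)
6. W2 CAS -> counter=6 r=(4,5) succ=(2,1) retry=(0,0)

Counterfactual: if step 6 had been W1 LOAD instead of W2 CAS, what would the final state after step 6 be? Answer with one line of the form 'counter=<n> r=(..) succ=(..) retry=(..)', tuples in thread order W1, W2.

counter=5 r=(5,5) succ=(2,0) retry=(0,0)

(re-executing from step 6 with the substitution; state before step 6: counter=5 r=(4,5) succ=(2,0) retry=(0,0))
6. W1 LOAD -> counter=5 r=(5,5) succ=(2,0) retry=(0,0)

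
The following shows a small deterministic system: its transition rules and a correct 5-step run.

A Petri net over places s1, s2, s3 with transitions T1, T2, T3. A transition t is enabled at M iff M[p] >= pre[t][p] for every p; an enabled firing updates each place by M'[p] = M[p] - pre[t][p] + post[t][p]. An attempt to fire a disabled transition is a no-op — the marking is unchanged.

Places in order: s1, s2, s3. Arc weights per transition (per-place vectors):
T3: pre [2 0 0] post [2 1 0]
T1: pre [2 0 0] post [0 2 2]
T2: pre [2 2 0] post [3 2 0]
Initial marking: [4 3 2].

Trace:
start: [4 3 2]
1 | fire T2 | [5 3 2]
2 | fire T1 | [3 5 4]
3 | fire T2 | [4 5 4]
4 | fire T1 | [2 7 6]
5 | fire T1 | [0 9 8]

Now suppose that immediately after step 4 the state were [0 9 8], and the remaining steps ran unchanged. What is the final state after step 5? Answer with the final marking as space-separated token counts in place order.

0 9 8

state after step 4 := [0 9 8]
5 | fire T1 | [0 9 8]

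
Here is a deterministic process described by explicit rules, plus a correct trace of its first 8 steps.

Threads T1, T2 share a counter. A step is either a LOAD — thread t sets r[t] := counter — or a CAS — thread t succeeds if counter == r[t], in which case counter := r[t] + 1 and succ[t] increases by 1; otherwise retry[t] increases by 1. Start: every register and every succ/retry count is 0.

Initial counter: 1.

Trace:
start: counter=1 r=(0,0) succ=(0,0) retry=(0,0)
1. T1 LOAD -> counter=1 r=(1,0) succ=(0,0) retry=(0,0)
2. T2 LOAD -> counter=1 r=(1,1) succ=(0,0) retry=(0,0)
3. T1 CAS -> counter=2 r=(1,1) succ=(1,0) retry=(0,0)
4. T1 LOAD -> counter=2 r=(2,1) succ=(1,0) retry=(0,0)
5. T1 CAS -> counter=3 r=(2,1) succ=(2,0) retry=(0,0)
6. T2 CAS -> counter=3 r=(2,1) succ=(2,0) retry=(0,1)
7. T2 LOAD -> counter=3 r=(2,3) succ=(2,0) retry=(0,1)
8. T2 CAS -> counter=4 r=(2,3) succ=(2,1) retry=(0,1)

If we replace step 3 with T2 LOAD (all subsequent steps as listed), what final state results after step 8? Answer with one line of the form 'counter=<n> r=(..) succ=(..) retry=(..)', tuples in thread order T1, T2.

counter=3 r=(1,2) succ=(1,1) retry=(0,1)

(re-executing from step 3 with the substitution; state before step 3: counter=1 r=(1,1) succ=(0,0) retry=(0,0))
3. T2 LOAD -> counter=1 r=(1,1) succ=(0,0) retry=(0,0)
4. T1 LOAD -> counter=1 r=(1,1) succ=(0,0) retry=(0,0)
5. T1 CAS -> counter=2 r=(1,1) succ=(1,0) retry=(0,0)
6. T2 CAS -> counter=2 r=(1,1) succ=(1,0) retry=(0,1)
7. T2 LOAD -> counter=2 r=(1,2) succ=(1,0) retry=(0,1)
8. T2 CAS -> counter=3 r=(1,2) succ=(1,1) retry=(0,1)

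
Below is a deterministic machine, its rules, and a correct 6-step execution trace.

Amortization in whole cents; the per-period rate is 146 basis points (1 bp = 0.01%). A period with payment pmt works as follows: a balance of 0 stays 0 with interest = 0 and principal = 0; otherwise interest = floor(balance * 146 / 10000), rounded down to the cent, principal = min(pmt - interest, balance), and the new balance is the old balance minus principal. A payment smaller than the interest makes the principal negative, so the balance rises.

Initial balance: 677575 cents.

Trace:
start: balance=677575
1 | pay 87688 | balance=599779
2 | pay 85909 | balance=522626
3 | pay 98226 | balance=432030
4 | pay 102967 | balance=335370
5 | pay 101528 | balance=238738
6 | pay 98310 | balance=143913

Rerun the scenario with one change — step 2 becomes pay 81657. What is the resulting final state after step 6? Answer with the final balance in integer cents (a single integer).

(re-executing from step 2 with the substitution; state before step 2: balance=599779)
2 | pay 81657 | balance=526878
3 | pay 98226 | balance=436344
4 | pay 102967 | balance=339747
5 | pay 101528 | balance=243179
6 | pay 98310 | balance=148419

148419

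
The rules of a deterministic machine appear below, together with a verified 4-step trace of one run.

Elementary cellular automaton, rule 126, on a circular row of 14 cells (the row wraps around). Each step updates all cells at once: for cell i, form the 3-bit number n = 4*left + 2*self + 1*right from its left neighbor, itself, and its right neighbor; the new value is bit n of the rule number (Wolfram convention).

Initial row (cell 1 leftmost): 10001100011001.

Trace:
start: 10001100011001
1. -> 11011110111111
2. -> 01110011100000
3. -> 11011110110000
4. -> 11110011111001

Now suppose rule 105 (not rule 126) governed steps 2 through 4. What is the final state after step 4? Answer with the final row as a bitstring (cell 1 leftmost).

(re-executing steps 2..4 under rule 105; state before step 2: 11011110111111)
2. -> 01110011100000
3. -> 01010010101111
4. -> 10100001011001

10100001011001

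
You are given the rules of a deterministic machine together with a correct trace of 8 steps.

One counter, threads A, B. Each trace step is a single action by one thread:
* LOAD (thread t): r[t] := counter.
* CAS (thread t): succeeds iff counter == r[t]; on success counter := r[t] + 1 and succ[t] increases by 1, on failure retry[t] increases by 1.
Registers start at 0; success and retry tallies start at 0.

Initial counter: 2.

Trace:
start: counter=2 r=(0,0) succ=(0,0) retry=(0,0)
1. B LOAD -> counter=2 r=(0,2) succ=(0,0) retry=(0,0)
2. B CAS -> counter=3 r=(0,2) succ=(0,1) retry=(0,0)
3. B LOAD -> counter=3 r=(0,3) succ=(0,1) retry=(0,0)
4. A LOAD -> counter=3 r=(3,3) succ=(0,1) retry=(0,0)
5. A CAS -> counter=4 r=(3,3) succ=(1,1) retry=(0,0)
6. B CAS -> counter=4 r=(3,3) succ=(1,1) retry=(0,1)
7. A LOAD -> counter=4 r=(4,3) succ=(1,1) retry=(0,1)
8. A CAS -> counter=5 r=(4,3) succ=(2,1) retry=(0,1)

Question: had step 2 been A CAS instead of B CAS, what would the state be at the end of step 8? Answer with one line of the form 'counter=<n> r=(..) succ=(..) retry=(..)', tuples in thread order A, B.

(re-executing from step 2 with the substitution; state before step 2: counter=2 r=(0,2) succ=(0,0) retry=(0,0))
2. A CAS -> counter=2 r=(0,2) succ=(0,0) retry=(1,0)
3. B LOAD -> counter=2 r=(0,2) succ=(0,0) retry=(1,0)
4. A LOAD -> counter=2 r=(2,2) succ=(0,0) retry=(1,0)
5. A CAS -> counter=3 r=(2,2) succ=(1,0) retry=(1,0)
6. B CAS -> counter=3 r=(2,2) succ=(1,0) retry=(1,1)
7. A LOAD -> counter=3 r=(3,2) succ=(1,0) retry=(1,1)
8. A CAS -> counter=4 r=(3,2) succ=(2,0) retry=(1,1)

counter=4 r=(3,2) succ=(2,0) retry=(1,1)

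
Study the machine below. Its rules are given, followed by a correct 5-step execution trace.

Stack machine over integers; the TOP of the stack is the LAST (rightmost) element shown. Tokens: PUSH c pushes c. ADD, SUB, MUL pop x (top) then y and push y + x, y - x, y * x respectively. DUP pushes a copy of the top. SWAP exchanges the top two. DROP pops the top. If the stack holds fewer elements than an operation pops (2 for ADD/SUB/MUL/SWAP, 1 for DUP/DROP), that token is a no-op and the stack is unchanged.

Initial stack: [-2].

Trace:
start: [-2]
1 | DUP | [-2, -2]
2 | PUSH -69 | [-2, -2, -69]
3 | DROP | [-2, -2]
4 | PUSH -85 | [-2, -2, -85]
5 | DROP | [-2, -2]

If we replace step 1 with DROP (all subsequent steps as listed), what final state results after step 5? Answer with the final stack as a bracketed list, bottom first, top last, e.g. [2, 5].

(re-executing from step 1 with the substitution; state before step 1: [-2])
1 | DROP | []
2 | PUSH -69 | [-69]
3 | DROP | []
4 | PUSH -85 | [-85]
5 | DROP | []

[]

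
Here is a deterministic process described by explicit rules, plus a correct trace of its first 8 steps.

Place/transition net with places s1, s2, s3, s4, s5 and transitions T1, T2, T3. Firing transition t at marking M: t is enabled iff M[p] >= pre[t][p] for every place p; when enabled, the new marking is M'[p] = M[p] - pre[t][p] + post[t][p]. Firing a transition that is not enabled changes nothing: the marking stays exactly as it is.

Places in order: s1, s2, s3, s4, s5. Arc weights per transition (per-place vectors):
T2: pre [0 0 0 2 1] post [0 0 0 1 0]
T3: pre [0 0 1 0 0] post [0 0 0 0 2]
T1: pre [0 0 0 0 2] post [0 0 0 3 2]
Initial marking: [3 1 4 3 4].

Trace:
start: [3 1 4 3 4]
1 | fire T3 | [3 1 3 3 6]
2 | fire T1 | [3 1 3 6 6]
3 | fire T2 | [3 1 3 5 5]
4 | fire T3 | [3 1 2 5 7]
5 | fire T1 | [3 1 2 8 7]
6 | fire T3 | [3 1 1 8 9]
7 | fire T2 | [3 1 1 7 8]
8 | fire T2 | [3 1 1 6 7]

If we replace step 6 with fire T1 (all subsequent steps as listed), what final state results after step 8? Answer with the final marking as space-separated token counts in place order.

3 1 2 9 5

(re-executing from step 6 with the substitution; state before step 6: [3 1 2 8 7])
6 | fire T1 | [3 1 2 11 7]
7 | fire T2 | [3 1 2 10 6]
8 | fire T2 | [3 1 2 9 5]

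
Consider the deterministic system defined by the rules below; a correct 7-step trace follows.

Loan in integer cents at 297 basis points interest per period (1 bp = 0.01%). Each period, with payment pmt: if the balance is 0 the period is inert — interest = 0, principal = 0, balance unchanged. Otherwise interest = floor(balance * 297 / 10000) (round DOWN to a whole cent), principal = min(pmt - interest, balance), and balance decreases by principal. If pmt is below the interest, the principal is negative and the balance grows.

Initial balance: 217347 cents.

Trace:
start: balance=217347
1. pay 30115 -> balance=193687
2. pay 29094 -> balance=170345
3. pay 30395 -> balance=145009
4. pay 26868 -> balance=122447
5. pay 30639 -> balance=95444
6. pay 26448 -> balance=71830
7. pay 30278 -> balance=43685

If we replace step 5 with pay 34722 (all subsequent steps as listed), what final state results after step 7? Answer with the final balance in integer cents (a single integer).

39356

(re-executing from step 5 with the substitution; state before step 5: balance=122447)
5. pay 34722 -> balance=91361
6. pay 26448 -> balance=67626
7. pay 30278 -> balance=39356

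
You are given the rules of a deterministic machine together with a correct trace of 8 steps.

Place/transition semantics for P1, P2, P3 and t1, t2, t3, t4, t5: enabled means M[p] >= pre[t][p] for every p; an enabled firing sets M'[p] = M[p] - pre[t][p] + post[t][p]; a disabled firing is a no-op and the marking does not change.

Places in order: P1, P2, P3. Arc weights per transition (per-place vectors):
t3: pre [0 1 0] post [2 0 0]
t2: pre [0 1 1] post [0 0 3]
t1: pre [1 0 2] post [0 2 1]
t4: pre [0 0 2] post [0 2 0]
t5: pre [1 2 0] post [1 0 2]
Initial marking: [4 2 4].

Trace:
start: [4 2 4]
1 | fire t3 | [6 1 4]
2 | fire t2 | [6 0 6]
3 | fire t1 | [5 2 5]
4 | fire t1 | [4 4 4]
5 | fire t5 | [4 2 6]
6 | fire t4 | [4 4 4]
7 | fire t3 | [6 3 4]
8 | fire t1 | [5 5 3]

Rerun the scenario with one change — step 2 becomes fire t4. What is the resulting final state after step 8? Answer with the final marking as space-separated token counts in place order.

7 4 1

(re-executing from step 2 with the substitution; state before step 2: [6 1 4])
2 | fire t4 | [6 3 2]
3 | fire t1 | [5 5 1]
4 | fire t1 | [5 5 1]
5 | fire t5 | [5 3 3]
6 | fire t4 | [5 5 1]
7 | fire t3 | [7 4 1]
8 | fire t1 | [7 4 1]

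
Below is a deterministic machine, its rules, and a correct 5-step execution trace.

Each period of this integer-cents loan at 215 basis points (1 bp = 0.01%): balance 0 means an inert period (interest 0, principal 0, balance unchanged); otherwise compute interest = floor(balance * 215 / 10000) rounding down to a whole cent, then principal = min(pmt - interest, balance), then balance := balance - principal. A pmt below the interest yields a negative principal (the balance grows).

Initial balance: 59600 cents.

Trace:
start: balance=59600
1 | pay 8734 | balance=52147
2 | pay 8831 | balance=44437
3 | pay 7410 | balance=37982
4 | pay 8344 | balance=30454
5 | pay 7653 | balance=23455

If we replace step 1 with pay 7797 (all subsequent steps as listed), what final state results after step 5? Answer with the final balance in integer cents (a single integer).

24475

(re-executing from step 1 with the substitution; state before step 1: balance=59600)
1 | pay 7797 | balance=53084
2 | pay 8831 | balance=45394
3 | pay 7410 | balance=38959
4 | pay 8344 | balance=31452
5 | pay 7653 | balance=24475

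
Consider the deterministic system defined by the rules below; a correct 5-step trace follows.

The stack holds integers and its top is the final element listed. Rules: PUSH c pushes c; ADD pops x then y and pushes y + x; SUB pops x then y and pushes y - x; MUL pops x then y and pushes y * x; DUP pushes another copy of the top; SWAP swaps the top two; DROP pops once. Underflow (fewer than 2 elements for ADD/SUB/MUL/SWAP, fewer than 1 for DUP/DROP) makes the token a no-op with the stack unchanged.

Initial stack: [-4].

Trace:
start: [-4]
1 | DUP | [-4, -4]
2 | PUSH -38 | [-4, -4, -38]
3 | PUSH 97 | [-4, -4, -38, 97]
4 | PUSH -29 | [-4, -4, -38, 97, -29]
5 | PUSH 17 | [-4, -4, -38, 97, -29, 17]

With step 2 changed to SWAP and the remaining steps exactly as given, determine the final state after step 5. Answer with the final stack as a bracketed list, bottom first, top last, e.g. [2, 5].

[-4, -4, 97, -29, 17]

(re-executing from step 2 with the substitution; state before step 2: [-4, -4])
2 | SWAP | [-4, -4]
3 | PUSH 97 | [-4, -4, 97]
4 | PUSH -29 | [-4, -4, 97, -29]
5 | PUSH 17 | [-4, -4, 97, -29, 17]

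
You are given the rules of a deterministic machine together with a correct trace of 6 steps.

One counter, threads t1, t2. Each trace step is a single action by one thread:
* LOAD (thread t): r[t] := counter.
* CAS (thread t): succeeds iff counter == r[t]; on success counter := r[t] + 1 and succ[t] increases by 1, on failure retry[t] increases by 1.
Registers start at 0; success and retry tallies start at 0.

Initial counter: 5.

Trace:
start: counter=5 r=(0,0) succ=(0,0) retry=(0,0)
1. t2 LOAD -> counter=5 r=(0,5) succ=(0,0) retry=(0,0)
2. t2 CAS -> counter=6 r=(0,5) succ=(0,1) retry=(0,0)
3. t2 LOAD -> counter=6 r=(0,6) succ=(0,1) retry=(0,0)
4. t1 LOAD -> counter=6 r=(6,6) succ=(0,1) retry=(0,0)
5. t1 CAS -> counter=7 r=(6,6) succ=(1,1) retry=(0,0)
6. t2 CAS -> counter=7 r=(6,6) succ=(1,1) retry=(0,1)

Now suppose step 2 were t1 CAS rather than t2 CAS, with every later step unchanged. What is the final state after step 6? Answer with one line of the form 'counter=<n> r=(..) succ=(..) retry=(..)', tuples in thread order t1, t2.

counter=6 r=(5,5) succ=(1,0) retry=(1,1)

(re-executing from step 2 with the substitution; state before step 2: counter=5 r=(0,5) succ=(0,0) retry=(0,0))
2. t1 CAS -> counter=5 r=(0,5) succ=(0,0) retry=(1,0)
3. t2 LOAD -> counter=5 r=(0,5) succ=(0,0) retry=(1,0)
4. t1 LOAD -> counter=5 r=(5,5) succ=(0,0) retry=(1,0)
5. t1 CAS -> counter=6 r=(5,5) succ=(1,0) retry=(1,0)
6. t2 CAS -> counter=6 r=(5,5) succ=(1,0) retry=(1,1)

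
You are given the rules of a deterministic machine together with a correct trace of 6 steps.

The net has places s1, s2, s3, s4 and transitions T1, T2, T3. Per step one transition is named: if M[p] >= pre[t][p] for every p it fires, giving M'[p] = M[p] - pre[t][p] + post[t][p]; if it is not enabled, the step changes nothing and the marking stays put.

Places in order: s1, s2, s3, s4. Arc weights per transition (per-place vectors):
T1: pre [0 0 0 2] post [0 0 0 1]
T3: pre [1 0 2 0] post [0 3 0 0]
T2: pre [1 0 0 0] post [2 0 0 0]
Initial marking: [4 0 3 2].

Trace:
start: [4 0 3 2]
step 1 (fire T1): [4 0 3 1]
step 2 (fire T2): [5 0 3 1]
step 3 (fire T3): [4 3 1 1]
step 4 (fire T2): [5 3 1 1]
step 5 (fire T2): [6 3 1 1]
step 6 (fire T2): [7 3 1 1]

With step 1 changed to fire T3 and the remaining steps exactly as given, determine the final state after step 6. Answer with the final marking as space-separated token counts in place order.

7 3 1 2

(re-executing from step 1 with the substitution; state before step 1: [4 0 3 2])
step 1 (fire T3): [3 3 1 2]
step 2 (fire T2): [4 3 1 2]
step 3 (fire T3): [4 3 1 2]
step 4 (fire T2): [5 3 1 2]
step 5 (fire T2): [6 3 1 2]
step 6 (fire T2): [7 3 1 2]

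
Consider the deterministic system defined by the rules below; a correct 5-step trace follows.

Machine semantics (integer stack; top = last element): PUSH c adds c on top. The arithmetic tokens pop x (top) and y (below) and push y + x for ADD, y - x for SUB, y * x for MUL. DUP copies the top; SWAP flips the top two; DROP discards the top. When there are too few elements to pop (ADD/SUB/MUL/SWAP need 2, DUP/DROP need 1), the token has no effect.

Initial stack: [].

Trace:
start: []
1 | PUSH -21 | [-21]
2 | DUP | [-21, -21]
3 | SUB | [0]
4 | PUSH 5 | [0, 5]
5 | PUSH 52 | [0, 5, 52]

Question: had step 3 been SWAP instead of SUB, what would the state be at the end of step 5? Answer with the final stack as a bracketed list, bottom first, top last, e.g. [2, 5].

(re-executing from step 3 with the substitution; state before step 3: [-21, -21])
3 | SWAP | [-21, -21]
4 | PUSH 5 | [-21, -21, 5]
5 | PUSH 52 | [-21, -21, 5, 52]

[-21, -21, 5, 52]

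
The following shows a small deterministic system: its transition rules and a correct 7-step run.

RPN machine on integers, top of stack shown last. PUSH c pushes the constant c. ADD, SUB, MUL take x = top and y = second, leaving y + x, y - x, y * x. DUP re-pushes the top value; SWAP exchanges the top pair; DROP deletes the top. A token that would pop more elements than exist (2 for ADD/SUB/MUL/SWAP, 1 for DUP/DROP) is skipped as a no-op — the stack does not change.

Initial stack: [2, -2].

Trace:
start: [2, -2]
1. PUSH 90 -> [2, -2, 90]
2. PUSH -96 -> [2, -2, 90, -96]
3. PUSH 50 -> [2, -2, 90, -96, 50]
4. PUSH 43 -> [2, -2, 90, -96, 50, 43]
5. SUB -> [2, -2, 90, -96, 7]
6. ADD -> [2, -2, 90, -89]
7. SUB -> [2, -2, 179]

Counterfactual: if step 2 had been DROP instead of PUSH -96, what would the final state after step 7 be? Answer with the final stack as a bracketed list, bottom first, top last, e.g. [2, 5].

[-3]

(re-executing from step 2 with the substitution; state before step 2: [2, -2, 90])
2. DROP -> [2, -2]
3. PUSH 50 -> [2, -2, 50]
4. PUSH 43 -> [2, -2, 50, 43]
5. SUB -> [2, -2, 7]
6. ADD -> [2, 5]
7. SUB -> [-3]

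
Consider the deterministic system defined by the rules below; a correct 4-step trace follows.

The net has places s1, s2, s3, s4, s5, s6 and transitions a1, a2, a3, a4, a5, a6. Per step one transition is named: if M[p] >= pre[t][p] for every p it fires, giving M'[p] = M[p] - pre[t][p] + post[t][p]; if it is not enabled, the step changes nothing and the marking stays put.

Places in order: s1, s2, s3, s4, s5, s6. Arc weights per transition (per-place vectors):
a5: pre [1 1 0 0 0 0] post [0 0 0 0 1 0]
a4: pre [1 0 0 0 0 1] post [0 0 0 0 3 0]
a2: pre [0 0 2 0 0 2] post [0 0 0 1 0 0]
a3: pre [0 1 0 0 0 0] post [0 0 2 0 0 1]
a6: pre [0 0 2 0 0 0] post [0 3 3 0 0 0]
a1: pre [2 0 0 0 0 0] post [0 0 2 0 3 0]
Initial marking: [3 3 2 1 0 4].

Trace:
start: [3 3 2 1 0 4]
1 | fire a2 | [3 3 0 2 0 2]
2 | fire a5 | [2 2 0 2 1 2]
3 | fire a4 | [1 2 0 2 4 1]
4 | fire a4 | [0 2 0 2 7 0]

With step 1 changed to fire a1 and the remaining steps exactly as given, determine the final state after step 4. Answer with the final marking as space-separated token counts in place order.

0 2 4 1 4 4

(re-executing from step 1 with the substitution; state before step 1: [3 3 2 1 0 4])
1 | fire a1 | [1 3 4 1 3 4]
2 | fire a5 | [0 2 4 1 4 4]
3 | fire a4 | [0 2 4 1 4 4]
4 | fire a4 | [0 2 4 1 4 4]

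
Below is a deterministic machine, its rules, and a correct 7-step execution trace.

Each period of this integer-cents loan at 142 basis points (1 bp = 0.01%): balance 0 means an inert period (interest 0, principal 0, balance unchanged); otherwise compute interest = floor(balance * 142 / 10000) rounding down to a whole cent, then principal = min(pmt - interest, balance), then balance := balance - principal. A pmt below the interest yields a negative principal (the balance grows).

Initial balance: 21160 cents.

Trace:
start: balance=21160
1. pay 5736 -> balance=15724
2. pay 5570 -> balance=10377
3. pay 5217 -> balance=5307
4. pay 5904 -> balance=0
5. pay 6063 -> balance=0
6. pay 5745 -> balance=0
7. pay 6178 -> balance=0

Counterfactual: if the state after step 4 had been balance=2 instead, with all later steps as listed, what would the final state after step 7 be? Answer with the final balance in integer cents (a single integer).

0

state after step 4 := balance=2
5. pay 6063 -> balance=0
6. pay 5745 -> balance=0
7. pay 6178 -> balance=0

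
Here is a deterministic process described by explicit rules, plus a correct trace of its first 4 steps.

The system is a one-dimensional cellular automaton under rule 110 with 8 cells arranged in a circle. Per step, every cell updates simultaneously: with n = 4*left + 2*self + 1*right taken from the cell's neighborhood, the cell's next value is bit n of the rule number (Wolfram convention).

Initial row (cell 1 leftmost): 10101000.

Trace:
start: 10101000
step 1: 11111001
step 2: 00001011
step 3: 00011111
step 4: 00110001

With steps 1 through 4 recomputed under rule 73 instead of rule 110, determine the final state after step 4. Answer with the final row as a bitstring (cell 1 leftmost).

00100000

(re-executing steps 1..4 under rule 73; state before step 1: 10101000)
step 1: 00000010
step 2: 11111000
step 3: 10001010
step 4: 00100000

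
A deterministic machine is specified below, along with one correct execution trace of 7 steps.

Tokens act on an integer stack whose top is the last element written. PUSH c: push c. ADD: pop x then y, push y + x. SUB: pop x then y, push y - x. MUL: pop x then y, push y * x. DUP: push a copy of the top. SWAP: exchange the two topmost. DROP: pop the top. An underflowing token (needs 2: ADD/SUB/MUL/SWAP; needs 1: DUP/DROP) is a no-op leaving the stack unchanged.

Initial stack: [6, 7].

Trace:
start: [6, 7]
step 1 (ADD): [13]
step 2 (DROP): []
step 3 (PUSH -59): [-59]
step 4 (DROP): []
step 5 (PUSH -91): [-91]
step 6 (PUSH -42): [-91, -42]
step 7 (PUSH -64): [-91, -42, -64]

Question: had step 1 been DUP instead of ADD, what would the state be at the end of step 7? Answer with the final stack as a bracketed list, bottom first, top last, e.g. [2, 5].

[6, 7, -91, -42, -64]

(re-executing from step 1 with the substitution; state before step 1: [6, 7])
step 1 (DUP): [6, 7, 7]
step 2 (DROP): [6, 7]
step 3 (PUSH -59): [6, 7, -59]
step 4 (DROP): [6, 7]
step 5 (PUSH -91): [6, 7, -91]
step 6 (PUSH -42): [6, 7, -91, -42]
step 7 (PUSH -64): [6, 7, -91, -42, -64]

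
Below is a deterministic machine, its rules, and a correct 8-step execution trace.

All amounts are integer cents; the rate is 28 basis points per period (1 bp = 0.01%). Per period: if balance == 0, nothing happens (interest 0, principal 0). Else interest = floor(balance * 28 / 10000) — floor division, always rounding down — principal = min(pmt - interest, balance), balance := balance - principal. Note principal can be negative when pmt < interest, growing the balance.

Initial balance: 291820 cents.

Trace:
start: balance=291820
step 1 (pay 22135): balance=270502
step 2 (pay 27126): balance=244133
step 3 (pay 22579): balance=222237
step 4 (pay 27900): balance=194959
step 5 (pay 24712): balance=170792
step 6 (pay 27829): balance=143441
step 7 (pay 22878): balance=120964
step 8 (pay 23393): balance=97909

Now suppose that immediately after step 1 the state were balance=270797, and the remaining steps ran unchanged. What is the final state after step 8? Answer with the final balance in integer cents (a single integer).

98211

state after step 1 := balance=270797
step 2 (pay 27126): balance=244429
step 3 (pay 22579): balance=222534
step 4 (pay 27900): balance=195257
step 5 (pay 24712): balance=171091
step 6 (pay 27829): balance=143741
step 7 (pay 22878): balance=121265
step 8 (pay 23393): balance=98211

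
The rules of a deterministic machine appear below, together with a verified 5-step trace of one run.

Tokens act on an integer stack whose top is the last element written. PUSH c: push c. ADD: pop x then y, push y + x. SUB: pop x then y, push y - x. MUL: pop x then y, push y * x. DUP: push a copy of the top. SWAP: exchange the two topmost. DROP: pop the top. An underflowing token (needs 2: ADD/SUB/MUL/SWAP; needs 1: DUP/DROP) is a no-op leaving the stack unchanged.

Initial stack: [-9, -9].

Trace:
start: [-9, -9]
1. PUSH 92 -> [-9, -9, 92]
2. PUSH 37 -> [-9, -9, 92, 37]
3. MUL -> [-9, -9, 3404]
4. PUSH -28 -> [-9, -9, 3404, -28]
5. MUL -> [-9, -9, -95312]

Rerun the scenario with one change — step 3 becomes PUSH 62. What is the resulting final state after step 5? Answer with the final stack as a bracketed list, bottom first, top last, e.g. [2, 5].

(re-executing from step 3 with the substitution; state before step 3: [-9, -9, 92, 37])
3. PUSH 62 -> [-9, -9, 92, 37, 62]
4. PUSH -28 -> [-9, -9, 92, 37, 62, -28]
5. MUL -> [-9, -9, 92, 37, -1736]

[-9, -9, 92, 37, -1736]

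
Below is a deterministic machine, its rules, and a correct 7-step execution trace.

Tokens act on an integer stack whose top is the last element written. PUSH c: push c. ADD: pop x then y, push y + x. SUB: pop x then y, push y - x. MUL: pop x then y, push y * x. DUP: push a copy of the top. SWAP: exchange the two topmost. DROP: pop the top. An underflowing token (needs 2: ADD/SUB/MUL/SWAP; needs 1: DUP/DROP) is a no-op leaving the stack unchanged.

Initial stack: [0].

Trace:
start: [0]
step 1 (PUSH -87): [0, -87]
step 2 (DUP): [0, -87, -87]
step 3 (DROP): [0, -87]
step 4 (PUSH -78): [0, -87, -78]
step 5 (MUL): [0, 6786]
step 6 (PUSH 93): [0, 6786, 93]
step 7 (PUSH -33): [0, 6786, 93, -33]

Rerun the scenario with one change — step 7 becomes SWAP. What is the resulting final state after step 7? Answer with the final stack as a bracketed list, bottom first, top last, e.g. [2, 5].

[0, 93, 6786]

(re-executing from step 7 with the substitution; state before step 7: [0, 6786, 93])
step 7 (SWAP): [0, 93, 6786]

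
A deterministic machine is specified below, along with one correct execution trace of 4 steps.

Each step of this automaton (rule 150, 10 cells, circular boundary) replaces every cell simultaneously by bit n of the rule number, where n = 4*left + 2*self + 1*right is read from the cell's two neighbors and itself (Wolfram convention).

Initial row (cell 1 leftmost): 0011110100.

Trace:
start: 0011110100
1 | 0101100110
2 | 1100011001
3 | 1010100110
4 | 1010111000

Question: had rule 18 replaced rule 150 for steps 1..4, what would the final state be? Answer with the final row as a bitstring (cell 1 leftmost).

(re-executing steps 1..4 under rule 18; state before step 1: 0011110100)
1 | 0100000010
2 | 1010000101
3 | 0001001000
4 | 0010110100

0010110100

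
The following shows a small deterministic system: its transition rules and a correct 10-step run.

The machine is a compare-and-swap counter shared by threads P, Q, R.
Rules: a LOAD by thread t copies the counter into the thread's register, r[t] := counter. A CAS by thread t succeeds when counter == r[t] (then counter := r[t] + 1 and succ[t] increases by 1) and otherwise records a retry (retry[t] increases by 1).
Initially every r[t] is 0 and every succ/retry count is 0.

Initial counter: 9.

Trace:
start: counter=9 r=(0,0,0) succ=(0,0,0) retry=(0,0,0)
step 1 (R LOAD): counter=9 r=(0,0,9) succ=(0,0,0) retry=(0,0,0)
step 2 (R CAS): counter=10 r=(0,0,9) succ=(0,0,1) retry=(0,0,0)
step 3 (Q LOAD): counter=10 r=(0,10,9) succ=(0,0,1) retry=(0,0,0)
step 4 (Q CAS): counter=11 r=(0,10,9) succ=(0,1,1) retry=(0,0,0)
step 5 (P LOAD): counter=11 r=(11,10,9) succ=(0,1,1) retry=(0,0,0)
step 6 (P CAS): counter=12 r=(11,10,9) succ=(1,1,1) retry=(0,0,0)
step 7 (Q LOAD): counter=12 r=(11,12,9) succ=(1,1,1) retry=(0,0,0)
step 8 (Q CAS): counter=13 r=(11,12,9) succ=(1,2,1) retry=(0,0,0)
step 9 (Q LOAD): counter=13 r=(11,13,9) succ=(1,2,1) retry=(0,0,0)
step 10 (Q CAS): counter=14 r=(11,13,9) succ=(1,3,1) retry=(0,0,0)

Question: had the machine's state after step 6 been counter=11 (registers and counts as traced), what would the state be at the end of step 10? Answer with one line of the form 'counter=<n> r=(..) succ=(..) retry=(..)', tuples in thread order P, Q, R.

counter=13 r=(11,12,9) succ=(1,3,1) retry=(0,0,0)

state after step 6 := counter=11 r=(11,10,9) succ=(1,1,1) retry=(0,0,0)
step 7 (Q LOAD): counter=11 r=(11,11,9) succ=(1,1,1) retry=(0,0,0)
step 8 (Q CAS): counter=12 r=(11,11,9) succ=(1,2,1) retry=(0,0,0)
step 9 (Q LOAD): counter=12 r=(11,12,9) succ=(1,2,1) retry=(0,0,0)
step 10 (Q CAS): counter=13 r=(11,12,9) succ=(1,3,1) retry=(0,0,0)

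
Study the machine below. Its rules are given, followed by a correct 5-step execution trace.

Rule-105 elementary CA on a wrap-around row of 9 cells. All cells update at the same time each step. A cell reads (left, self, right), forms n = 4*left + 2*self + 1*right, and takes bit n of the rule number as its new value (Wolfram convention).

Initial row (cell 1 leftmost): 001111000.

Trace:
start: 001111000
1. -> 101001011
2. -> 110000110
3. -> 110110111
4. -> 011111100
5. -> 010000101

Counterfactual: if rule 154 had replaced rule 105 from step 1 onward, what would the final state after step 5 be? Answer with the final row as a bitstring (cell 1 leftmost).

(re-executing steps 1..5 under rule 154; state before step 1: 001111000)
1. -> 011110100
2. -> 111100010
3. -> 111010100
4. -> 110000011
5. -> 101000111

101000111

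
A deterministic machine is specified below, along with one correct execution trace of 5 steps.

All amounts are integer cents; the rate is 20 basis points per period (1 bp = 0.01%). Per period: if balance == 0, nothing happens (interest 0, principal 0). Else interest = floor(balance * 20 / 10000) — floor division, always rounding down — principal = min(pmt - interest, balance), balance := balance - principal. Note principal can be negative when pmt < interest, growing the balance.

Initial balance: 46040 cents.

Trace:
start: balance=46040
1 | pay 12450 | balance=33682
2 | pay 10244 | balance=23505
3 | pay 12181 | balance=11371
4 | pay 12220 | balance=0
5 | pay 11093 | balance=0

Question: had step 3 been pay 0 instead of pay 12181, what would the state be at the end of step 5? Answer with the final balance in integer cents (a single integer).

308

(re-executing from step 3 with the substitution; state before step 3: balance=23505)
3 | pay 0 | balance=23552
4 | pay 12220 | balance=11379
5 | pay 11093 | balance=308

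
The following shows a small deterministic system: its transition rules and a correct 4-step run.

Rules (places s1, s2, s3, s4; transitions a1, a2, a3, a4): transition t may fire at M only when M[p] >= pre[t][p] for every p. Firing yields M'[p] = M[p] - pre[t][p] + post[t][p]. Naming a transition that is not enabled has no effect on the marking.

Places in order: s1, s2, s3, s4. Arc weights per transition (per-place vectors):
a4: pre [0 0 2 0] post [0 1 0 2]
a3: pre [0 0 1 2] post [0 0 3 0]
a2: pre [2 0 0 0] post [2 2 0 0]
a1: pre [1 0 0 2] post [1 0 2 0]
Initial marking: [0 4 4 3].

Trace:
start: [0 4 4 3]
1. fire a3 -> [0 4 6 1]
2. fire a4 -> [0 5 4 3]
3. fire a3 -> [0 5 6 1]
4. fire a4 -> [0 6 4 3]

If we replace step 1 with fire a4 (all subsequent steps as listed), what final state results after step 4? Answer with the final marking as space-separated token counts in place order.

(re-executing from step 1 with the substitution; state before step 1: [0 4 4 3])
1. fire a4 -> [0 5 2 5]
2. fire a4 -> [0 6 0 7]
3. fire a3 -> [0 6 0 7]
4. fire a4 -> [0 6 0 7]

0 6 0 7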